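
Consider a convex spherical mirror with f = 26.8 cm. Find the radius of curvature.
R = 2|f| = 53.6 cm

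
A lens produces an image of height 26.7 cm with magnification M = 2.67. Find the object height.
ho = |hi|/|M| = 10 cm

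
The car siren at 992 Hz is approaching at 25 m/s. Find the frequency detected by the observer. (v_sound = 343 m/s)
f_obs = f·v/(v − v_s) = 1070 Hz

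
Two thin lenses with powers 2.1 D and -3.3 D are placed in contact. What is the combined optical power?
P_total = P₁ + P₂ = -1.2 D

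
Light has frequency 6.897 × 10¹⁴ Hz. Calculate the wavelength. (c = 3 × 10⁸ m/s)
λ = c/f = 435 nm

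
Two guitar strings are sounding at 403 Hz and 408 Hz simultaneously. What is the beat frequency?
5 Hz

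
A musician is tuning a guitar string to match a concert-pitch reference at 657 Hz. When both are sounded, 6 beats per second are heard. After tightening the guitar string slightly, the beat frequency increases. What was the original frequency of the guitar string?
663 Hz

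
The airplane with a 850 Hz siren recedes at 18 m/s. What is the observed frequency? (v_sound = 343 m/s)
f_obs = f·v/(v + v_s) = 807.6 Hz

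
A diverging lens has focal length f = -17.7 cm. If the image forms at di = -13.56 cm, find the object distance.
1/do = 1/f − 1/di → do = 57.97 cm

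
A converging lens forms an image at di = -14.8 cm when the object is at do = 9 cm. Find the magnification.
M = −di/do = 1.644 (upright image)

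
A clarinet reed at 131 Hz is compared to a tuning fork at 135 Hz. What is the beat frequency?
4 Hz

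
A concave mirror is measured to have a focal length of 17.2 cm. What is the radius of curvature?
R = 2|f| = 34.4 cm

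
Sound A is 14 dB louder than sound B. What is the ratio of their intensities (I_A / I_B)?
I_A/I_B = 10^(Δβ/10) = 25.12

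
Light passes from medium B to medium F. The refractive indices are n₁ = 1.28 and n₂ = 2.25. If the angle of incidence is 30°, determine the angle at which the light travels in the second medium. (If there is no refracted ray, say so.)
sin θ₂ = (n₁/n₂)·sin θ₁ = 0.2844 → θ₂ = 16.53°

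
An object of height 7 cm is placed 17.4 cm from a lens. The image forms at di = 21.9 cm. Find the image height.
hi = (-di/do) × ho = -8.81 cm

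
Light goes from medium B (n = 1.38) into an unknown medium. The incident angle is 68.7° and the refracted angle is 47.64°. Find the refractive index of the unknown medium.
n₂ = n₁·sin θ₁ / sin θ₂ = 1.74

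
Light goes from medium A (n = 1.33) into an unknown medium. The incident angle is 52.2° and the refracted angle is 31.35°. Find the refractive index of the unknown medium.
n₂ = n₁·sin θ₁ / sin θ₂ = 2.02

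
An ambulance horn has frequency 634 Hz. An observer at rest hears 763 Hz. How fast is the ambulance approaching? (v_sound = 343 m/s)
v_s = v·(1 − f/f_obs) = 57.99 m/s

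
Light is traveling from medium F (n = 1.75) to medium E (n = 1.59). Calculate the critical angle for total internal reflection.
θc = arcsin(n₂/n₁) = 65.31°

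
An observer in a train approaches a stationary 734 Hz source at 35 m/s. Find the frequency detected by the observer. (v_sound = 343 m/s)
f_obs = f·(v + v_o)/v = 808.9 Hz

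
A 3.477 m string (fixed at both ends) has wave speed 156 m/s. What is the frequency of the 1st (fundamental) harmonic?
fₙ = nv/(2L) = 22.43 Hz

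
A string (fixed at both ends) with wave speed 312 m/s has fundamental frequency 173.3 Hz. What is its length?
L = v/(2f₁) = 0.9002 m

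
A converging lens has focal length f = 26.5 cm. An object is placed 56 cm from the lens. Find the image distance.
1/di = 1/f − 1/do → di = 50.31 cm (real image)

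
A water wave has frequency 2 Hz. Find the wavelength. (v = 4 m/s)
λ = v/f = 2 m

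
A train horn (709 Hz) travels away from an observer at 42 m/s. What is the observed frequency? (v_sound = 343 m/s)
f_obs = f·v/(v + v_s) = 631.7 Hz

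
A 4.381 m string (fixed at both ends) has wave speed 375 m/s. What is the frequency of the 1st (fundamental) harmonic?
fₙ = nv/(2L) = 42.8 Hz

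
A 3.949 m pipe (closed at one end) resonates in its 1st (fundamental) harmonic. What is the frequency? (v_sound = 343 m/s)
fₙ = nv/(4L) = 21.71 Hz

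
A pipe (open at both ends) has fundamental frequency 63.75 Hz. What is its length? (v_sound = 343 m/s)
L = v/(2f₁) = 2.69 m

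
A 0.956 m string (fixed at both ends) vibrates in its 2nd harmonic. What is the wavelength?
λₙ = 2L/n = 0.956 m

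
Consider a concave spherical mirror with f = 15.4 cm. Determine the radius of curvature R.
R = 2|f| = 30.8 cm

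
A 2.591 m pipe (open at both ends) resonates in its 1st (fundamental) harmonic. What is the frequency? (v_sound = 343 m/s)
fₙ = nv/(2L) = 66.19 Hz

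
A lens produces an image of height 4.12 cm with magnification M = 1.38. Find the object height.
ho = |hi|/|M| = 2.986 cm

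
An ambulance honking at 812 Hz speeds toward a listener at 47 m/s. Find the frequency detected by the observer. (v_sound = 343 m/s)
f_obs = f·v/(v − v_s) = 940.9 Hz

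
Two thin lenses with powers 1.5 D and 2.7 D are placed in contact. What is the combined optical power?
P_total = P₁ + P₂ = 4.2 D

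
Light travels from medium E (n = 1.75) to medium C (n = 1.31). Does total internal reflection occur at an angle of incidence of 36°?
θc = arcsin(n₂/n₁) = 48.47°; 36° < θc, so no — the ray refracts.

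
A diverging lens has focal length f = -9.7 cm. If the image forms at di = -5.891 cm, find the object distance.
1/do = 1/f − 1/di → do = 15 cm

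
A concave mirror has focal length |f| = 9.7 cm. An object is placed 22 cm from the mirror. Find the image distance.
f = +9.7 cm (concave); 1/di = 1/f − 1/do → di = 17.35 cm (real image, in front of mirror)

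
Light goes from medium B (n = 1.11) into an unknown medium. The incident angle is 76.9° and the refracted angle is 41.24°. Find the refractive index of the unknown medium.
n₂ = n₁·sin θ₁ / sin θ₂ = 1.64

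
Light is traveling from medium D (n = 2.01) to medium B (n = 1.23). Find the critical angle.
θc = arcsin(n₂/n₁) = 37.73°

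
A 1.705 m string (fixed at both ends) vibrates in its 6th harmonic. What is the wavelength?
λₙ = 2L/n = 0.5683 m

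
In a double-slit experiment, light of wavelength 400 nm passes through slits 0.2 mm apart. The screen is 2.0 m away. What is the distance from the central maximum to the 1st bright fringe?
y = mλL/d = 4 mm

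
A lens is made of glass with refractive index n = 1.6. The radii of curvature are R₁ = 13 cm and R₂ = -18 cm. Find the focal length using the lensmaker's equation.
1/f = (n − 1)(1/R₁ − 1/R₂) → f = 12.58 cm (converging lens)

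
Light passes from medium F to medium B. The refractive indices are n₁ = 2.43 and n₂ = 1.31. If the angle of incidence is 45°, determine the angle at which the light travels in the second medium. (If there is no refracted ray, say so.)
sin θ₂ = (n₁/n₂)·sin θ₁ = 1.312 > 1, so there is no refracted ray — the light undergoes total internal reflection.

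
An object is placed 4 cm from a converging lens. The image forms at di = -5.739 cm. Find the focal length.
1/f = 1/do + 1/di → f = 13.2 cm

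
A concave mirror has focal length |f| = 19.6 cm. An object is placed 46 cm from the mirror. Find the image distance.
f = +19.6 cm (concave); 1/di = 1/f − 1/do → di = 34.15 cm (real image, in front of mirror)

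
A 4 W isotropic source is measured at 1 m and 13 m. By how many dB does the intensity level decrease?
Δβ = 20·log₁₀(r₂/r₁) = 22.28 dB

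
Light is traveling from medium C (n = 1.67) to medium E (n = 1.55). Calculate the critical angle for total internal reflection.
θc = arcsin(n₂/n₁) = 68.15°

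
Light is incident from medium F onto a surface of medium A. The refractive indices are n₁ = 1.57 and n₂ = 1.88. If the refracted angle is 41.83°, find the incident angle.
sin θ₁ = (n₂/n₁)·sin θ₂ → θ₁ = 53°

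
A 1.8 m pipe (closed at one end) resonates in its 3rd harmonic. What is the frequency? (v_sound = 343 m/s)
fₙ = nv/(4L) = 142.9 Hz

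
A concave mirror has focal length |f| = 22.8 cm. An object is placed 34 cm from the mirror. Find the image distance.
f = +22.8 cm (concave); 1/di = 1/f − 1/do → di = 69.21 cm (real image, in front of mirror)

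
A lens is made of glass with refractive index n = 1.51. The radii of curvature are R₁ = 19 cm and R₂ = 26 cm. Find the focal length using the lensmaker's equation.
1/f = (n − 1)(1/R₁ − 1/R₂) → f = 138.4 cm (converging lens)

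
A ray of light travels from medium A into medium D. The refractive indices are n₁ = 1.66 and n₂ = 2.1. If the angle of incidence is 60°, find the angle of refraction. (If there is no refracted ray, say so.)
sin θ₂ = (n₁/n₂)·sin θ₁ = 0.6846 → θ₂ = 43.2°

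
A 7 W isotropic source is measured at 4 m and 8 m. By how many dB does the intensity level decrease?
Δβ = 20·log₁₀(r₂/r₁) = 6.021 dB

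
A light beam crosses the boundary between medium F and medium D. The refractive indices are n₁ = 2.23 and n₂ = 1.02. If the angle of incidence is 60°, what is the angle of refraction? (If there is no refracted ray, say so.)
sin θ₂ = (n₁/n₂)·sin θ₁ = 1.893 > 1, so there is no refracted ray — the light undergoes total internal reflection.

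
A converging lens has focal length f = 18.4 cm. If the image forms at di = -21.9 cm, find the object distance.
1/do = 1/f − 1/di → do = 9.999 cm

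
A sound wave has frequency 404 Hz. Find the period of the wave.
T = 1/f = 0.002475 s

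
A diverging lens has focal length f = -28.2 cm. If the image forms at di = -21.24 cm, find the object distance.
1/do = 1/f − 1/di → do = 86.06 cm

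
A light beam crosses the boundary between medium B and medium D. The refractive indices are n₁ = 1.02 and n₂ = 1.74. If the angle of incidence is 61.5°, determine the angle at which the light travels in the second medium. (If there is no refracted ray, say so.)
sin θ₂ = (n₁/n₂)·sin θ₁ = 0.5152 → θ₂ = 31.01°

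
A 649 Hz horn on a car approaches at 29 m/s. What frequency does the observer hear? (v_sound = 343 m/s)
f_obs = f·v/(v − v_s) = 708.9 Hz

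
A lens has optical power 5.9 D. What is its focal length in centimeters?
f = 1/P = 16.95 cm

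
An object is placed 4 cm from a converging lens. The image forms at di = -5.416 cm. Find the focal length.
1/f = 1/do + 1/di → f = 15.3 cm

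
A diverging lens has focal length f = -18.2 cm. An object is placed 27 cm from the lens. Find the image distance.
1/di = 1/f − 1/do → di = -10.87 cm (virtual image)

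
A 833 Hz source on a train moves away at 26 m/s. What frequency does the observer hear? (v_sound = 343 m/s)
f_obs = f·v/(v + v_s) = 774.3 Hz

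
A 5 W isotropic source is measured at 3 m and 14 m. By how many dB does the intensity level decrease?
Δβ = 20·log₁₀(r₂/r₁) = 13.38 dB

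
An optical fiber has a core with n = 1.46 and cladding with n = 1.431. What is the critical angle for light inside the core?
θc = arcsin(n_cladding/n_core) = 78.56°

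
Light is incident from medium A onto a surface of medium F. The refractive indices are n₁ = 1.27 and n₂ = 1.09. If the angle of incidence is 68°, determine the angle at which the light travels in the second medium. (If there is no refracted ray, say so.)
sin θ₂ = (n₁/n₂)·sin θ₁ = 1.08 > 1, so there is no refracted ray — the light undergoes total internal reflection.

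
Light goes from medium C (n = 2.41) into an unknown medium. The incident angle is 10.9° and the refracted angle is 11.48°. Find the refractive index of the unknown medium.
n₂ = n₁·sin θ₁ / sin θ₂ = 2.29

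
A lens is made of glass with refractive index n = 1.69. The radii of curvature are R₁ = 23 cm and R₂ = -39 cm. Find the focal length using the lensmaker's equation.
1/f = (n − 1)(1/R₁ − 1/R₂) → f = 20.97 cm (converging lens)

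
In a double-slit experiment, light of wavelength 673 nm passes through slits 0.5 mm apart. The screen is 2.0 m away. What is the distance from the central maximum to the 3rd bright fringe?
y = mλL/d = 8.076 mm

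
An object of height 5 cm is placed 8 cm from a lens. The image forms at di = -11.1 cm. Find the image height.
hi = (-di/do) × ho = 6.938 cm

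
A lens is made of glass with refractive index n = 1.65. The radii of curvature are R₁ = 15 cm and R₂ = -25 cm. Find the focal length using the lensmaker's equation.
1/f = (n − 1)(1/R₁ − 1/R₂) → f = 14.42 cm (converging lens)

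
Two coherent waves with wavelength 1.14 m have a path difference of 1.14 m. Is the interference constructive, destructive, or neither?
constructive — path difference = 1λ, a whole number of wavelengths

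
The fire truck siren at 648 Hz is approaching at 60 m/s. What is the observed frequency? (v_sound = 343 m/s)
f_obs = f·v/(v − v_s) = 785.4 Hz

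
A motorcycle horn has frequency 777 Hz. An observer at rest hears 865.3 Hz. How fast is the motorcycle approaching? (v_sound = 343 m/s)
v_s = v·(1 − f/f_obs) = 35 m/s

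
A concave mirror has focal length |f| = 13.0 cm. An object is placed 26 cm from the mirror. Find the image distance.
f = +13.0 cm (concave); 1/di = 1/f − 1/do → di = 26 cm (real image, in front of mirror)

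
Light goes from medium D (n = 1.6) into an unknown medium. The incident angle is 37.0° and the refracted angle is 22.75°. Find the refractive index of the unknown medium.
n₂ = n₁·sin θ₁ / sin θ₂ = 2.49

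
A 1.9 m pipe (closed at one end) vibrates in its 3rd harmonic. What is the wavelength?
λₙ = 4L/n = 2.533 m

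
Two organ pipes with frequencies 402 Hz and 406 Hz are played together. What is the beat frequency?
4 Hz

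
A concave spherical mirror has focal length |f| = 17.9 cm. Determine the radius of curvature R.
R = 2|f| = 35.8 cm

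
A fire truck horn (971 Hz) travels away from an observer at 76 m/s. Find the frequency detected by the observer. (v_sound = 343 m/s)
f_obs = f·v/(v + v_s) = 794.9 Hz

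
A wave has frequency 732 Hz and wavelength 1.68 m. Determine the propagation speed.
v = fλ = 1230 m/s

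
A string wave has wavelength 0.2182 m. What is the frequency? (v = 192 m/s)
f = v/λ = 879.9 Hz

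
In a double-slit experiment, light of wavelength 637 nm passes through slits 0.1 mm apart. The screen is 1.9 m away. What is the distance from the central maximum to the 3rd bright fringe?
y = mλL/d = 36.31 mm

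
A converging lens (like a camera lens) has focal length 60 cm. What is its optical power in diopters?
P = 1/f = 1.667 D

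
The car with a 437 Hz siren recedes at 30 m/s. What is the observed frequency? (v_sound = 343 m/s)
f_obs = f·v/(v + v_s) = 401.9 Hz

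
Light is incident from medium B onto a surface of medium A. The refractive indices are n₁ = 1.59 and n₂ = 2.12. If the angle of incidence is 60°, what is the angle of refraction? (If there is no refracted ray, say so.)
sin θ₂ = (n₁/n₂)·sin θ₁ = 0.6495 → θ₂ = 40.51°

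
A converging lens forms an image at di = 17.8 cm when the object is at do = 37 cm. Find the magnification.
M = −di/do = -0.4811 (inverted image)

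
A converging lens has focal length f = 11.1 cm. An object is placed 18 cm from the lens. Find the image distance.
1/di = 1/f − 1/do → di = 28.96 cm (real image)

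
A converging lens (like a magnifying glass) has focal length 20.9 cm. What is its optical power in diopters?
P = 1/f = 4.785 D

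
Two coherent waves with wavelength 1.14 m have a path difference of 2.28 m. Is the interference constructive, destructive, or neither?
constructive — path difference = 2λ, a whole number of wavelengths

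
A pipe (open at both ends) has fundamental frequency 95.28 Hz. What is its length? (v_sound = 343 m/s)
L = v/(2f₁) = 1.8 m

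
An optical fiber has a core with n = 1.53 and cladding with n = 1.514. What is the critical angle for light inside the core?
θc = arcsin(n_cladding/n_core) = 81.71°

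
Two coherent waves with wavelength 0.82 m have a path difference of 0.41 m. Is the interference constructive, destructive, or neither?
destructive — path difference = 0.5λ, an odd multiple of λ/2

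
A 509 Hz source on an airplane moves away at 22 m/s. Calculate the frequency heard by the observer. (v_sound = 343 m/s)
f_obs = f·v/(v + v_s) = 478.3 Hz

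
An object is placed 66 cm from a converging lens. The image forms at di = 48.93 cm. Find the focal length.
1/f = 1/do + 1/di → f = 28.1 cm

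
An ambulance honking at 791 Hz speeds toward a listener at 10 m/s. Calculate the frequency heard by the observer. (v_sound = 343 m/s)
f_obs = f·v/(v − v_s) = 814.8 Hz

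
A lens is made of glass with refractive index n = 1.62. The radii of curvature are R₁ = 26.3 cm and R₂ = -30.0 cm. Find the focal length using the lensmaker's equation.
1/f = (n − 1)(1/R₁ − 1/R₂) → f = 22.6 cm (converging lens)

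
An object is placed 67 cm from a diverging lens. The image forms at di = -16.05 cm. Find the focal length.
1/f = 1/do + 1/di → f = -21.11 cm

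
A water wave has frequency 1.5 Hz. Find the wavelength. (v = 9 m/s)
λ = v/f = 6 m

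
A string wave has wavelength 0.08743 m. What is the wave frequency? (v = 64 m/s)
f = v/λ = 732 Hz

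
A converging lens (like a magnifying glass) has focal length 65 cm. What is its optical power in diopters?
P = 1/f = 1.538 D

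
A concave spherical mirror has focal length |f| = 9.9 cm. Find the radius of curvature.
R = 2|f| = 19.8 cm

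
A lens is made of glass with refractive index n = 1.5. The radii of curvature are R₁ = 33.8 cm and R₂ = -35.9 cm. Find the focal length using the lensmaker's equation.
1/f = (n − 1)(1/R₁ − 1/R₂) → f = 34.82 cm (converging lens)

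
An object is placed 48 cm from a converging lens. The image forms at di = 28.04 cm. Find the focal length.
1/f = 1/do + 1/di → f = 17.7 cm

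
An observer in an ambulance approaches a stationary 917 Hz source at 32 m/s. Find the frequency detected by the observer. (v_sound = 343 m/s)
f_obs = f·(v + v_o)/v = 1003 Hz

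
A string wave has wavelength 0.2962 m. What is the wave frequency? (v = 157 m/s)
f = v/λ = 530 Hz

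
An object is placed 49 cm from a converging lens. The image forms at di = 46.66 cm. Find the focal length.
1/f = 1/do + 1/di → f = 23.9 cm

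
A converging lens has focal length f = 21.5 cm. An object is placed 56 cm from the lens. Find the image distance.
1/di = 1/f − 1/do → di = 34.9 cm (real image)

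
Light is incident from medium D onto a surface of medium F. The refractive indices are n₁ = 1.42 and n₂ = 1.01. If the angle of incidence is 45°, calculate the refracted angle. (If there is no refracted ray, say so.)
sin θ₂ = (n₁/n₂)·sin θ₁ = 0.9942 → θ₂ = 83.8°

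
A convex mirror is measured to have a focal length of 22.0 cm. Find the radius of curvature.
R = 2|f| = 44 cm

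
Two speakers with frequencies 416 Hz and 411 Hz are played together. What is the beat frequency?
5 Hz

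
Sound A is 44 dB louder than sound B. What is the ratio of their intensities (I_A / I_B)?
I_A/I_B = 10^(Δβ/10) = 25120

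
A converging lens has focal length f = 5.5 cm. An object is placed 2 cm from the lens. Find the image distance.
1/di = 1/f − 1/do → di = -3.143 cm (virtual image)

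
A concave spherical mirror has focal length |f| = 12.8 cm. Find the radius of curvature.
R = 2|f| = 25.6 cm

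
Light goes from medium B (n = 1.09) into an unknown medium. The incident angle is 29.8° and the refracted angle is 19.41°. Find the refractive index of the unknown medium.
n₂ = n₁·sin θ₁ / sin θ₂ = 1.63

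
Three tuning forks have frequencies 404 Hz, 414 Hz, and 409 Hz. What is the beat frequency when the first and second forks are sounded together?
10 Hz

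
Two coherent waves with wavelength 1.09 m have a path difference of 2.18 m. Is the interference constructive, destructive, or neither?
constructive — path difference = 2λ, a whole number of wavelengths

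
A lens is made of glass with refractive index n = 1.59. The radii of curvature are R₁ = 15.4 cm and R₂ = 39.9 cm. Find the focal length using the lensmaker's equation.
1/f = (n − 1)(1/R₁ − 1/R₂) → f = 42.51 cm (converging lens)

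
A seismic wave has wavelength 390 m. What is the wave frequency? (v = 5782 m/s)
f = v/λ = 14.83 Hz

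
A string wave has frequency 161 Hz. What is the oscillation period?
T = 1/f = 0.006211 s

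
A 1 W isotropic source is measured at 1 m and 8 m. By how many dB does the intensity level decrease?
Δβ = 20·log₁₀(r₂/r₁) = 18.06 dB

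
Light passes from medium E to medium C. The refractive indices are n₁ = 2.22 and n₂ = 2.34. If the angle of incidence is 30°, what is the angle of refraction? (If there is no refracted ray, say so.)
sin θ₂ = (n₁/n₂)·sin θ₁ = 0.4744 → θ₂ = 28.32°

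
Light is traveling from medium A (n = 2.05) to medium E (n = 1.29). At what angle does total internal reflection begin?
θc = arcsin(n₂/n₁) = 39°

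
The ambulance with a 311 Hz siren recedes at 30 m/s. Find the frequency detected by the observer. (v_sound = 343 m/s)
f_obs = f·v/(v + v_s) = 286 Hz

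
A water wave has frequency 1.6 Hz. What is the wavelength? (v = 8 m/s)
λ = v/f = 5 m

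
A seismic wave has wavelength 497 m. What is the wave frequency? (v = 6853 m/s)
f = v/λ = 13.79 Hz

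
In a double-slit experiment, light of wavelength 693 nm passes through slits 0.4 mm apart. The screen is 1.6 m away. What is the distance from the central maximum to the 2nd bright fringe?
y = mλL/d = 5.544 mm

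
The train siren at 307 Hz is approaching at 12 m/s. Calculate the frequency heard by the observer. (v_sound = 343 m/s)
f_obs = f·v/(v − v_s) = 318.1 Hz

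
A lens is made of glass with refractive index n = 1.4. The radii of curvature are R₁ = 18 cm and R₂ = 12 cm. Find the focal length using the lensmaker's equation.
1/f = (n − 1)(1/R₁ − 1/R₂) → f = -90 cm (diverging lens)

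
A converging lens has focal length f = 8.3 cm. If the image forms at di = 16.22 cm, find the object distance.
1/do = 1/f − 1/di → do = 17 cm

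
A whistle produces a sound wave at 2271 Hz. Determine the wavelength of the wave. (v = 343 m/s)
λ = v/f = 0.151 m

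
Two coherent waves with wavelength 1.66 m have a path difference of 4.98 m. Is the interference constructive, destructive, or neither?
constructive — path difference = 3λ, a whole number of wavelengths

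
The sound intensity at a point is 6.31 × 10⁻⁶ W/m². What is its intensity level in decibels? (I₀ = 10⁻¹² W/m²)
β = 10·log₁₀(I/I₀) = 68 dB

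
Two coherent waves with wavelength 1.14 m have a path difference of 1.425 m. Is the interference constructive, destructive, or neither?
neither (partial) — path difference = 1.25λ, neither a whole number of wavelengths nor an odd multiple of λ/2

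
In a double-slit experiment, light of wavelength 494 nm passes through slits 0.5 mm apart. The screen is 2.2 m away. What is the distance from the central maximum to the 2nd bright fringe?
y = mλL/d = 4.347 mm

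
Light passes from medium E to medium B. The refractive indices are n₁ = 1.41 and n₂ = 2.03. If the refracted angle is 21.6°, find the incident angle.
sin θ₁ = (n₂/n₁)·sin θ₂ → θ₁ = 32.01°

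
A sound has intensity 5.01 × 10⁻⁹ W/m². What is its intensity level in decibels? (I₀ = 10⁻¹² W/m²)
β = 10·log₁₀(I/I₀) = 37 dB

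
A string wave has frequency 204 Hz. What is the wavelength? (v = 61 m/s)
λ = v/f = 0.299 m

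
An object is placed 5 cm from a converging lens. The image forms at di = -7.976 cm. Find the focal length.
1/f = 1/do + 1/di → f = 13.4 cm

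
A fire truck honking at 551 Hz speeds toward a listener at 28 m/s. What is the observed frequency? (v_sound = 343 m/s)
f_obs = f·v/(v − v_s) = 600 Hz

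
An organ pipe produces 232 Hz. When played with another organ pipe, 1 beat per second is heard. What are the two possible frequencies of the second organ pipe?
f₂ = 232 ± 1 Hz → 233 Hz or 231 Hz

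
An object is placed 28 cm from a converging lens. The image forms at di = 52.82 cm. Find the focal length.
1/f = 1/do + 1/di → f = 18.3 cm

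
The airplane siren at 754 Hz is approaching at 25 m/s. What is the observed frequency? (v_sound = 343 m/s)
f_obs = f·v/(v − v_s) = 813.3 Hz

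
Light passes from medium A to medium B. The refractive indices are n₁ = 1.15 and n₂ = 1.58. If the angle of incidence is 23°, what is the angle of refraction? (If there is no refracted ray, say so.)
sin θ₂ = (n₁/n₂)·sin θ₁ = 0.2844 → θ₂ = 16.52°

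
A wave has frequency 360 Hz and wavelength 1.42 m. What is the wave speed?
v = fλ = 511.2 m/s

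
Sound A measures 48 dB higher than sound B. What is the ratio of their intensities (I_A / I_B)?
I_A/I_B = 10^(Δβ/10) = 63100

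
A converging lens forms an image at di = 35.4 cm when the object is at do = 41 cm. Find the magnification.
M = −di/do = -0.8634 (inverted image)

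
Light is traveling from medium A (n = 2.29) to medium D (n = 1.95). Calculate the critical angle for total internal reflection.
θc = arcsin(n₂/n₁) = 58.38°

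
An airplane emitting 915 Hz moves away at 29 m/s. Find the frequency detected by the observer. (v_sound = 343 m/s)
f_obs = f·v/(v + v_s) = 843.7 Hz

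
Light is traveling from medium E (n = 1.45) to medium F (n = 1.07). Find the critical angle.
θc = arcsin(n₂/n₁) = 47.56°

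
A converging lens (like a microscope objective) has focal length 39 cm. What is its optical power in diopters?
P = 1/f = 2.564 D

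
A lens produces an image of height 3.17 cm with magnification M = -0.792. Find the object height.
ho = |hi|/|M| = 4.003 cm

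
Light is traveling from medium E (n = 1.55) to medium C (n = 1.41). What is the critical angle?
θc = arcsin(n₂/n₁) = 65.46°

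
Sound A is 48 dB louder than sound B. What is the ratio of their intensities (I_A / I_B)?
I_A/I_B = 10^(Δβ/10) = 63100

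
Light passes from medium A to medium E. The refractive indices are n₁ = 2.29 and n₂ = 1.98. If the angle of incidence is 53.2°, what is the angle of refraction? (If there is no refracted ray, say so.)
sin θ₂ = (n₁/n₂)·sin θ₁ = 0.9261 → θ₂ = 67.83°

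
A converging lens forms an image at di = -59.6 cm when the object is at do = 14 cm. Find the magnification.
M = −di/do = 4.257 (upright image)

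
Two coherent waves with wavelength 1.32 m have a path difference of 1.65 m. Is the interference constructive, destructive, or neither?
neither (partial) — path difference = 1.25λ, neither a whole number of wavelengths nor an odd multiple of λ/2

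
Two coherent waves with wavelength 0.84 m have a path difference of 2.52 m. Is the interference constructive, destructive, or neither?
constructive — path difference = 3λ, a whole number of wavelengths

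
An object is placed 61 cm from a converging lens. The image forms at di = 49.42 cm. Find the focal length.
1/f = 1/do + 1/di → f = 27.3 cm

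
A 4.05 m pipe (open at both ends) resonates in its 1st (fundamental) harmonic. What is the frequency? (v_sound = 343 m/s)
fₙ = nv/(2L) = 42.35 Hz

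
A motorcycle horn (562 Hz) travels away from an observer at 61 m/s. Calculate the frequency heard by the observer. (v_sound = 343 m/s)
f_obs = f·v/(v + v_s) = 477.1 Hz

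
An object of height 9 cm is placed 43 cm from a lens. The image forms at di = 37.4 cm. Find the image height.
hi = (-di/do) × ho = -7.828 cm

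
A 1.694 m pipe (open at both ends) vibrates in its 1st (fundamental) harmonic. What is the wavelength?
λₙ = 2L/n = 3.388 m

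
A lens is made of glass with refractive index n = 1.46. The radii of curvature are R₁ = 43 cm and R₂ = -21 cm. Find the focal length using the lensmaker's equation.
1/f = (n − 1)(1/R₁ − 1/R₂) → f = 30.67 cm (converging lens)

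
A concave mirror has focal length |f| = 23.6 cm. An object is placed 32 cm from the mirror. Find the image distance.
f = +23.6 cm (concave); 1/di = 1/f − 1/do → di = 89.9 cm (real image, in front of mirror)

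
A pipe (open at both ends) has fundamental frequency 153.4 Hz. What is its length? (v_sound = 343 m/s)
L = v/(2f₁) = 1.118 m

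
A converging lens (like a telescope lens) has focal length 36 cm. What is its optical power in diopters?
P = 1/f = 2.778 D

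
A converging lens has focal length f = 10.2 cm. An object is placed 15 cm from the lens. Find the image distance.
1/di = 1/f − 1/do → di = 31.87 cm (real image)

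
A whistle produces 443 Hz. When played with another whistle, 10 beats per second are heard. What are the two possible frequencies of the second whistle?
f₂ = 443 ± 10 Hz → 453 Hz or 433 Hz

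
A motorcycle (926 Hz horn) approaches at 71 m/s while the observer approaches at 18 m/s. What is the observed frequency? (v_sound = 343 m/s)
f_obs = f·(v + v_o)/(v − v_s) = 1229 Hz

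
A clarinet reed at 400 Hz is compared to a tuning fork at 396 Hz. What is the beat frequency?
4 Hz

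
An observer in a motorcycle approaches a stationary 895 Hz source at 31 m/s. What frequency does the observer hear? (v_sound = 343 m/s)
f_obs = f·(v + v_o)/v = 975.9 Hz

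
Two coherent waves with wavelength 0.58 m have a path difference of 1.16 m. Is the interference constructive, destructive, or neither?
constructive — path difference = 2λ, a whole number of wavelengths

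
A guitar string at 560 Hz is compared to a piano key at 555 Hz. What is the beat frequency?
5 Hz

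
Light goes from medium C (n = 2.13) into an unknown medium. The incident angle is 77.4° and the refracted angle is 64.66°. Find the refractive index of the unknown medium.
n₂ = n₁·sin θ₁ / sin θ₂ = 2.3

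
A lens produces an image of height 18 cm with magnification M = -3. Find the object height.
ho = |hi|/|M| = 6 cm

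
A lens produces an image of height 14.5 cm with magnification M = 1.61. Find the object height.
ho = |hi|/|M| = 9.006 cm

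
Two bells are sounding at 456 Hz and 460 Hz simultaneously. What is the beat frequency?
4 Hz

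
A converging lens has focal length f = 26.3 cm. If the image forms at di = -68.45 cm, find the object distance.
1/do = 1/f − 1/di → do = 19 cm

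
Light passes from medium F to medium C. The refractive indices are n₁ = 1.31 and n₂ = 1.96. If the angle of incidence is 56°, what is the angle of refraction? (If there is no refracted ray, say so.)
sin θ₂ = (n₁/n₂)·sin θ₁ = 0.5541 → θ₂ = 33.65°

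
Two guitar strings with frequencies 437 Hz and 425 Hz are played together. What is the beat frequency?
12 Hz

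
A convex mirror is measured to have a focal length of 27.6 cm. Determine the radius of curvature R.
R = 2|f| = 55.2 cm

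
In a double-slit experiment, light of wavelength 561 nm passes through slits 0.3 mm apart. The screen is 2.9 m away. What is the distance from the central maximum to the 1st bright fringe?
y = mλL/d = 5.423 mm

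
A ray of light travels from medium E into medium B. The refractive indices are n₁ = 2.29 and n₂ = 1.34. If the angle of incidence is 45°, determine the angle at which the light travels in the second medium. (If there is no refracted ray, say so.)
sin θ₂ = (n₁/n₂)·sin θ₁ = 1.208 > 1, so there is no refracted ray — the light undergoes total internal reflection.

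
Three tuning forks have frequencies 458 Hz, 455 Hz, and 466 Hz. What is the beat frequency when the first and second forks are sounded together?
3 Hz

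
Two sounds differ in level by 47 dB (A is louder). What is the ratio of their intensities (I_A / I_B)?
I_A/I_B = 10^(Δβ/10) = 50120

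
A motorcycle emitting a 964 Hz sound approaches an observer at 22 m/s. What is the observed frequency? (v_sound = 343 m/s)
f_obs = f·v/(v − v_s) = 1030 Hz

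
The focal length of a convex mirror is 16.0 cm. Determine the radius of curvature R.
R = 2|f| = 32 cm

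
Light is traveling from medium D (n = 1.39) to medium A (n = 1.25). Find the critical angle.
θc = arcsin(n₂/n₁) = 64.06°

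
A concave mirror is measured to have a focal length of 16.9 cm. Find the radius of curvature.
R = 2|f| = 33.8 cm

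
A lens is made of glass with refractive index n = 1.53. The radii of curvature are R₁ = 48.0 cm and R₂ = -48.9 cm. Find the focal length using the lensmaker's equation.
1/f = (n − 1)(1/R₁ − 1/R₂) → f = 45.7 cm (converging lens)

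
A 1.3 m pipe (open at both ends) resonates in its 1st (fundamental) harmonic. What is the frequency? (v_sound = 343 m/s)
fₙ = nv/(2L) = 131.9 Hz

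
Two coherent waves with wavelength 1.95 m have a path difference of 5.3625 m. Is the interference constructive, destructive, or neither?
neither (partial) — path difference = 2.75λ, neither a whole number of wavelengths nor an odd multiple of λ/2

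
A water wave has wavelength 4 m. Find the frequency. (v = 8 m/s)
f = v/λ = 2 Hz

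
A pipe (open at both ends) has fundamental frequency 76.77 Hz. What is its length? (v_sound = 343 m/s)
L = v/(2f₁) = 2.234 m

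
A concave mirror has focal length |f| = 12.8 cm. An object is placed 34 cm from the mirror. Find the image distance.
f = +12.8 cm (concave); 1/di = 1/f − 1/do → di = 20.53 cm (real image, in front of mirror)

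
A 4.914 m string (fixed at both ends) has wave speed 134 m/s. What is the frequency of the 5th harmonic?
fₙ = nv/(2L) = 68.17 Hz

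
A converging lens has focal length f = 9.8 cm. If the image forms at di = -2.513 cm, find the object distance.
1/do = 1/f − 1/di → do = 2 cm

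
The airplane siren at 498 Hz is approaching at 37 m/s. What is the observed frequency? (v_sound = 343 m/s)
f_obs = f·v/(v − v_s) = 558.2 Hz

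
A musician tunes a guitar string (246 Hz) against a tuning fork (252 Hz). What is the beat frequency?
6 Hz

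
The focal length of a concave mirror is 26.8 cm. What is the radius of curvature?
R = 2|f| = 53.6 cm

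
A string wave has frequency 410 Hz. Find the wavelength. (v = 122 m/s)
λ = v/f = 0.2976 m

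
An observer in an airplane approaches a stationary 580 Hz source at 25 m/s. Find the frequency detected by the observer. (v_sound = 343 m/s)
f_obs = f·(v + v_o)/v = 622.3 Hz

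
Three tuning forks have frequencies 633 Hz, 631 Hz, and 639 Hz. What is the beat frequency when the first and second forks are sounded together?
2 Hz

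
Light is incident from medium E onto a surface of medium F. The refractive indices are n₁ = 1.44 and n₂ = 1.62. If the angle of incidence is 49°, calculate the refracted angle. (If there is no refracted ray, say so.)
sin θ₂ = (n₁/n₂)·sin θ₁ = 0.6709 → θ₂ = 42.13°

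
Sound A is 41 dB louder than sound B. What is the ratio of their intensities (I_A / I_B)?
I_A/I_B = 10^(Δβ/10) = 12590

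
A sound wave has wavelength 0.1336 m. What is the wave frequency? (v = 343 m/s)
f = v/λ = 2567 Hz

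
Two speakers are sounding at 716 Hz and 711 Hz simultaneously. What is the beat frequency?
5 Hz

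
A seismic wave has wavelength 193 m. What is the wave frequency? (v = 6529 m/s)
f = v/λ = 33.83 Hz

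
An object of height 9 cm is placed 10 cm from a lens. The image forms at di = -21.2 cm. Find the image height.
hi = (-di/do) × ho = 19.08 cm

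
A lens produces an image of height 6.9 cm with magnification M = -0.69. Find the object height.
ho = |hi|/|M| = 10 cm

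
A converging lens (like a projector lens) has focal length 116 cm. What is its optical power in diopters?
P = 1/f = 0.8621 D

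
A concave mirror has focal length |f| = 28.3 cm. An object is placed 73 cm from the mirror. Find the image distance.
f = +28.3 cm (concave); 1/di = 1/f − 1/do → di = 46.22 cm (real image, in front of mirror)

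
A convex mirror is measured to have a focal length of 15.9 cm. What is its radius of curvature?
R = 2|f| = 31.8 cm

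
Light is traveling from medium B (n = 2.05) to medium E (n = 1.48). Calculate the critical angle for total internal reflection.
θc = arcsin(n₂/n₁) = 46.22°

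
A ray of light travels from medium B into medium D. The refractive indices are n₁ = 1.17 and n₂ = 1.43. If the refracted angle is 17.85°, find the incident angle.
sin θ₁ = (n₂/n₁)·sin θ₂ → θ₁ = 22°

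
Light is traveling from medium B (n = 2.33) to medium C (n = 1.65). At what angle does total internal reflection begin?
θc = arcsin(n₂/n₁) = 45.08°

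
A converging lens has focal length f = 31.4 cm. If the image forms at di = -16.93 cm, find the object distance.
1/do = 1/f − 1/di → do = 11 cm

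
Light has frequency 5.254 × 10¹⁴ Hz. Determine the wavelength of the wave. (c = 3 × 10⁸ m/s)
λ = c/f = 571 nm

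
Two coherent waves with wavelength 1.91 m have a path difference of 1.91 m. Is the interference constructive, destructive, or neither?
constructive — path difference = 1λ, a whole number of wavelengths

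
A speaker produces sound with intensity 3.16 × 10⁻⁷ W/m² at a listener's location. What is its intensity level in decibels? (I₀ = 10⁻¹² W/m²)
β = 10·log₁₀(I/I₀) = 55 dB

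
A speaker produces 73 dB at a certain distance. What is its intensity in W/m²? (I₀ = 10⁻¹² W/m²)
I = I₀·10^(β/10) = 2.00 × 10⁻⁵ W/m²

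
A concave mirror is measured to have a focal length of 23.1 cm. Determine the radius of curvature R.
R = 2|f| = 46.2 cm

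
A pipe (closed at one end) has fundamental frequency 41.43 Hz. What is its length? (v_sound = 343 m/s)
L = v/(4f₁) = 2.07 m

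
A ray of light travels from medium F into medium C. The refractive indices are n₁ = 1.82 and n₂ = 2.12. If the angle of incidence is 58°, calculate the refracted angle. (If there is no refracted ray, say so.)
sin θ₂ = (n₁/n₂)·sin θ₁ = 0.728 → θ₂ = 46.72°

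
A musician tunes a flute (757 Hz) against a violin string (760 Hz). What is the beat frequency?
3 Hz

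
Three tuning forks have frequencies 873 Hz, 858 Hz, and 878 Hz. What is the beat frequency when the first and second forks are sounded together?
15 Hz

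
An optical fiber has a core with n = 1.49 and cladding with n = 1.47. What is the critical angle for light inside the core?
θc = arcsin(n_cladding/n_core) = 80.6°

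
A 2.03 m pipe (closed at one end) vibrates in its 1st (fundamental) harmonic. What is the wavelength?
λₙ = 4L/n = 8.12 m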